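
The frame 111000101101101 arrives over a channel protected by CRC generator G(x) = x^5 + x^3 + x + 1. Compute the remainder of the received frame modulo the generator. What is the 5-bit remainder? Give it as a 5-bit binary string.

Modulo-2 division of 111000101101101 by 101011:
  pos 0: 111000 XOR 101011 = 010011
  pos 1: 100111 XOR 101011 = 001100
  pos 3: 110001 XOR 101011 = 011010
  pos 4: 110101 XOR 101011 = 011110
  pos 5: 111100 XOR 101011 = 010111
  pos 6: 101111 XOR 101011 = 000100
  pos 9: 100101 XOR 101011 = 001110
Remainder = 01110 (nonzero — an error is detected).

01110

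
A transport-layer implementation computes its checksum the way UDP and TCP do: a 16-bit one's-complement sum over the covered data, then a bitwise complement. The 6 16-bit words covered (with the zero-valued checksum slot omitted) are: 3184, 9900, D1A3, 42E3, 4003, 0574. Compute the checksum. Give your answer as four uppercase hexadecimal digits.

One's-complement addition (fold any carry out of bit 15 back into bit 0):
  0x3184 + 0x9900 = 0x0CA84
  0xCA84 + 0xD1A3 = 0x19C27 → wrap carry → 0x9C28
  0x9C28 + 0x42E3 = 0x0DF0B
  0xDF0B + 0x4003 = 0x11F0E → wrap carry → 0x1F0F
  0x1F0F + 0x0574 = 0x02483
One's-complement sum = 0x2483.
Checksum = ~0x2483 & 0xFFFF = 0xDB7C.

DB7C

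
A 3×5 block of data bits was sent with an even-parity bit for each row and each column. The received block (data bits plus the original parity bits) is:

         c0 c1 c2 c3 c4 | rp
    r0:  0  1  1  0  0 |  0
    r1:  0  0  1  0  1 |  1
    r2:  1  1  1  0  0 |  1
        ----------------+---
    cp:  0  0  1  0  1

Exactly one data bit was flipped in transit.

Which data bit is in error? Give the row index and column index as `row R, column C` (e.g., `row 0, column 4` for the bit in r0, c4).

Recompute each row's even parity and compare to rp:
  r0: data parity 0, sent rp 0 → ok
  r1: data parity 0, sent rp 1 → mismatch
  r2: data parity 1, sent rp 1 → ok
Recompute each column's even parity and compare to cp:
  c0: data parity 1, sent cp 0 → mismatch
  c1: data parity 0, sent cp 0 → ok
  c2: data parity 1, sent cp 1 → ok
  c3: data parity 0, sent cp 0 → ok
  c4: data parity 1, sent cp 1 → ok
Exactly one row (r1) and one column (c0) fail → the flipped bit is at their intersection.

row 1, column 0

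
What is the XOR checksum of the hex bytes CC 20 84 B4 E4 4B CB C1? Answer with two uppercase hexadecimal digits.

79

XOR the bytes together:
  start with 0xCC
  0xCC ⊕ 0x20 = 0xEC
  0xEC ⊕ 0x84 = 0x68
  0x68 ⊕ 0xB4 = 0xDC
  0xDC ⊕ 0xE4 = 0x38
  0x38 ⊕ 0x4B = 0x73
  0x73 ⊕ 0xCB = 0xB8
  0xB8 ⊕ 0xC1 = 0x79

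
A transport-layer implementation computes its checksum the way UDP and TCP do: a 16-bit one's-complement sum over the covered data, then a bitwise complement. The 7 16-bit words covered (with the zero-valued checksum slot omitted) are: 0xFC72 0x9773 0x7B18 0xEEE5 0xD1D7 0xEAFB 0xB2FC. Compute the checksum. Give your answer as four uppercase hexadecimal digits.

One's-complement addition (fold any carry out of bit 15 back into bit 0):
  0xFC72 + 0x9773 = 0x193E5 → wrap carry → 0x93E6
  0x93E6 + 0x7B18 = 0x10EFE → wrap carry → 0x0EFF
  0x0EFF + 0xEEE5 = 0x0FDE4
  0xFDE4 + 0xD1D7 = 0x1CFBB → wrap carry → 0xCFBC
  0xCFBC + 0xEAFB = 0x1BAB7 → wrap carry → 0xBAB8
  0xBAB8 + 0xB2FC = 0x16DB4 → wrap carry → 0x6DB5
One's-complement sum = 0x6DB5.
Checksum = ~0x6DB5 & 0xFFFF = 0x924A.

924A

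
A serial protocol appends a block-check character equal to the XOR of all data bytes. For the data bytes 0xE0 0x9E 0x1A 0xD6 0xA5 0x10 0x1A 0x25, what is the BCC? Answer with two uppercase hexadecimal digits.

XOR the bytes together:
  start with 0xE0
  0xE0 ⊕ 0x9E = 0x7E
  0x7E ⊕ 0x1A = 0x64
  0x64 ⊕ 0xD6 = 0xB2
  0xB2 ⊕ 0xA5 = 0x17
  0x17 ⊕ 0x10 = 0x07
  0x07 ⊕ 0x1A = 0x1D
  0x1D ⊕ 0x25 = 0x38

38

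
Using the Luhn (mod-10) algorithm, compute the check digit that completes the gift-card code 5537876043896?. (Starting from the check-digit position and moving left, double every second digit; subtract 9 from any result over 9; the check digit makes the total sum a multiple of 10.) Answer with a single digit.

4

Partial digits right→left: 6 9 8 3 4 0 6 7 8 7 3 5 5
Double every second digit counting from the check-digit position (so the 1st, 3rd, 5th, ... of the partial from the right).
  doubled (with −9 where >9): 3 7 8 3 7 6 1 → sum 35
  kept as-is: 9 3 0 7 7 5 → sum 31
Total = 35 + 31 = 66.
Check digit = (10 − (66 mod 10)) mod 10 = 4.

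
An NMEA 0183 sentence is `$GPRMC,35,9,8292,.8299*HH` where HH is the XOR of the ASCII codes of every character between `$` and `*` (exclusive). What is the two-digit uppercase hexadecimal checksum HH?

XOR the ASCII codes of the payload characters:
  'G' = 0x47 → acc = 0x47
  'P' = 0x50 → acc = 0x17
  'R' = 0x52 → acc = 0x45
  'M' = 0x4D → acc = 0x08
  'C' = 0x43 → acc = 0x4B
  ',' = 0x2C → acc = 0x67
  '3' = 0x33 → acc = 0x54
  '5' = 0x35 → acc = 0x61
  ',' = 0x2C → acc = 0x4D
  '9' = 0x39 → acc = 0x74
  ',' = 0x2C → acc = 0x58
  '8' = 0x38 → acc = 0x60
  '2' = 0x32 → acc = 0x52
  '9' = 0x39 → acc = 0x6B
  '2' = 0x32 → acc = 0x59
  ',' = 0x2C → acc = 0x75
  '.' = 0x2E → acc = 0x5B
  '8' = 0x38 → acc = 0x63
  '2' = 0x32 → acc = 0x51
  '9' = 0x39 → acc = 0x68
  '9' = 0x39 → acc = 0x51
Checksum = 0x51.

51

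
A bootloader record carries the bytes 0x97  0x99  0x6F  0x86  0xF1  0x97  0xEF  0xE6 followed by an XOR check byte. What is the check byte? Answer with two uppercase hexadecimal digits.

88

XOR the bytes together:
  start with 0x97
  0x97 ⊕ 0x99 = 0x0E
  0x0E ⊕ 0x6F = 0x61
  0x61 ⊕ 0x86 = 0xE7
  0xE7 ⊕ 0xF1 = 0x16
  0x16 ⊕ 0x97 = 0x81
  0x81 ⊕ 0xEF = 0x6E
  0x6E ⊕ 0xE6 = 0x88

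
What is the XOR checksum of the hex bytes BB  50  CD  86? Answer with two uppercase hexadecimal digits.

A0

XOR the bytes together:
  start with 0xBB
  0xBB ⊕ 0x50 = 0xEB
  0xEB ⊕ 0xCD = 0x26
  0x26 ⊕ 0x86 = 0xA0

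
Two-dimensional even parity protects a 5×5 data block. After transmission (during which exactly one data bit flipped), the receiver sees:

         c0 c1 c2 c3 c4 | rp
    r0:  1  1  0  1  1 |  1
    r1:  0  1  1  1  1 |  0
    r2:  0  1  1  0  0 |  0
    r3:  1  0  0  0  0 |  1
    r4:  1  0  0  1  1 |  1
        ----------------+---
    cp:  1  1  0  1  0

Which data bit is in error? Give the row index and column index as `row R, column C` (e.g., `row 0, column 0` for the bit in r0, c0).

row 0, column 4

Recompute each row's even parity and compare to rp:
  r0: data parity 0, sent rp 1 → mismatch
  r1: data parity 0, sent rp 0 → ok
  r2: data parity 0, sent rp 0 → ok
  r3: data parity 1, sent rp 1 → ok
  r4: data parity 1, sent rp 1 → ok
Recompute each column's even parity and compare to cp:
  c0: data parity 1, sent cp 1 → ok
  c1: data parity 1, sent cp 1 → ok
  c2: data parity 0, sent cp 0 → ok
  c3: data parity 1, sent cp 1 → ok
  c4: data parity 1, sent cp 0 → mismatch
Exactly one row (r0) and one column (c4) fail → the flipped bit is at their intersection.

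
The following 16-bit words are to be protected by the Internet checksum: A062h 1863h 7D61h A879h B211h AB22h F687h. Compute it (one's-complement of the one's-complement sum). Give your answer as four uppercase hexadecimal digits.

One's-complement addition (fold any carry out of bit 15 back into bit 0):
  0xA062 + 0x1863 = 0x0B8C5
  0xB8C5 + 0x7D61 = 0x13626 → wrap carry → 0x3627
  0x3627 + 0xA879 = 0x0DEA0
  0xDEA0 + 0xB211 = 0x190B1 → wrap carry → 0x90B2
  0x90B2 + 0xAB22 = 0x13BD4 → wrap carry → 0x3BD5
  0x3BD5 + 0xF687 = 0x1325C → wrap carry → 0x325D
One's-complement sum = 0x325D.
Checksum = ~0x325D & 0xFFFF = 0xCDA2.

CDA2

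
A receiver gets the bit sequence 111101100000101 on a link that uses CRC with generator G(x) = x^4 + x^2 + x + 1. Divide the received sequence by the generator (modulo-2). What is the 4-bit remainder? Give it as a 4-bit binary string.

0000

Modulo-2 division of 111101100000101 by 10111:
  pos 0: 11110 XOR 10111 = 01001
  pos 1: 10011 XOR 10111 = 00100
  pos 3: 10010 XOR 10111 = 00101
  pos 5: 10100 XOR 10111 = 00011
  pos 8: 11001 XOR 10111 = 01110
  pos 9: 11100 XOR 10111 = 01011
  pos 10: 10111 XOR 10111 = 00000
Remainder = 0000 (zero — the frame passes the CRC check).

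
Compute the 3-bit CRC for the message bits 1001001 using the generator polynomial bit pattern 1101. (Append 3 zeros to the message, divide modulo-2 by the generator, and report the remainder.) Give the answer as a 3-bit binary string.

111

Append 3 zeros: 1001001000. Divide by 1101 (XOR where the leading bit is 1):
  pos 0: 1001 XOR 1101 = 0100
  pos 1: 1000 XOR 1101 = 0101
  pos 2: 1010 XOR 1101 = 0111
  pos 3: 1111 XOR 1101 = 0010
  pos 5: 1000 XOR 1101 = 0101
  pos 6: 1010 XOR 1101 = 0111
Remainder (last 3 bits) = 111. This is the CRC / FCS.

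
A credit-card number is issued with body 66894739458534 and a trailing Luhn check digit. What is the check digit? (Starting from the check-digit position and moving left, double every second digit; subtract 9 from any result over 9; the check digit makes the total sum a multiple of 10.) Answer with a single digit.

8

Partial digits right→left: 4 3 5 8 5 4 9 3 7 4 9 8 6 6
Double every second digit counting from the check-digit position (so the 1st, 3rd, 5th, ... of the partial from the right).
  doubled (with −9 where >9): 8 1 1 9 5 9 3 → sum 36
  kept as-is: 3 8 4 3 4 8 6 → sum 36
Total = 36 + 36 = 72.
Check digit = (10 − (72 mod 10)) mod 10 = 8.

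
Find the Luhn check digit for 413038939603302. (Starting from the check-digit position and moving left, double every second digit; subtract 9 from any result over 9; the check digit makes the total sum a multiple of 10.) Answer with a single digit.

1

Partial digits right→left: 2 0 3 3 0 6 9 3 9 8 3 0 3 1 4
Double every second digit counting from the check-digit position (so the 1st, 3rd, 5th, ... of the partial from the right).
  doubled (with −9 where >9): 4 6 0 9 9 6 6 8 → sum 48
  kept as-is: 0 3 6 3 8 0 1 → sum 21
Total = 48 + 21 = 69.
Check digit = (10 − (69 mod 10)) mod 10 = 1.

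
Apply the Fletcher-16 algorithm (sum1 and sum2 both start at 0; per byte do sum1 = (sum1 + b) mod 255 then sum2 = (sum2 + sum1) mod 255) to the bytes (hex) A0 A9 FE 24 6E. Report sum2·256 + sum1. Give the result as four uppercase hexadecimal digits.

Running sums (mod 255):
  after byte 0 (A0): sum1=160, sum2=160
  after byte 1 (A9): sum1=74, sum2=234
  after byte 2 (FE): sum1=73, sum2=52
  after byte 3 (24): sum1=109, sum2=161
  after byte 4 (6E): sum1=219, sum2=125
Checksum = sum2·256 + sum1 = 125·256 + 219 = 32219 = 0x7DDB.

7DDB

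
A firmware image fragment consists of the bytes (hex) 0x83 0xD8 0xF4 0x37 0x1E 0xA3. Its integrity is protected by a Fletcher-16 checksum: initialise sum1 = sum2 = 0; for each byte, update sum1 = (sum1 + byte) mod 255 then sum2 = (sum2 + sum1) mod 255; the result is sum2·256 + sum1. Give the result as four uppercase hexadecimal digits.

AA4A

Running sums (mod 255):
  after byte 0 (0x83): sum1=131, sum2=131
  after byte 1 (0xD8): sum1=92, sum2=223
  after byte 2 (0xF4): sum1=81, sum2=49
  after byte 3 (0x37): sum1=136, sum2=185
  after byte 4 (0x1E): sum1=166, sum2=96
  after byte 5 (0xA3): sum1=74, sum2=170
Checksum = sum2·256 + sum1 = 170·256 + 74 = 43594 = 0xAA4A.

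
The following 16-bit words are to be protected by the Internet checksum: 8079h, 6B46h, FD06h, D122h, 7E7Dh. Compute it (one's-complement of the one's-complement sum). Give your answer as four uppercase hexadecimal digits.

One's-complement addition (fold any carry out of bit 15 back into bit 0):
  0x8079 + 0x6B46 = 0x0EBBF
  0xEBBF + 0xFD06 = 0x1E8C5 → wrap carry → 0xE8C6
  0xE8C6 + 0xD122 = 0x1B9E8 → wrap carry → 0xB9E9
  0xB9E9 + 0x7E7D = 0x13866 → wrap carry → 0x3867
One's-complement sum = 0x3867.
Checksum = ~0x3867 & 0xFFFF = 0xC798.

C798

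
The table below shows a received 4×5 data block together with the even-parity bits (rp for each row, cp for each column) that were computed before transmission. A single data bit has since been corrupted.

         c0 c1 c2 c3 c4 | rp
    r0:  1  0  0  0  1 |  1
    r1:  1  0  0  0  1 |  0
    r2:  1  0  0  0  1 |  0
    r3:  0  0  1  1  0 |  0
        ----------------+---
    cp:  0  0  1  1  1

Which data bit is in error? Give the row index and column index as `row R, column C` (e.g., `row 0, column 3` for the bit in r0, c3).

row 0, column 0

Recompute each row's even parity and compare to rp:
  r0: data parity 0, sent rp 1 → mismatch
  r1: data parity 0, sent rp 0 → ok
  r2: data parity 0, sent rp 0 → ok
  r3: data parity 0, sent rp 0 → ok
Recompute each column's even parity and compare to cp:
  c0: data parity 1, sent cp 0 → mismatch
  c1: data parity 0, sent cp 0 → ok
  c2: data parity 1, sent cp 1 → ok
  c3: data parity 1, sent cp 1 → ok
  c4: data parity 1, sent cp 1 → ok
Exactly one row (r0) and one column (c0) fail → the flipped bit is at their intersection.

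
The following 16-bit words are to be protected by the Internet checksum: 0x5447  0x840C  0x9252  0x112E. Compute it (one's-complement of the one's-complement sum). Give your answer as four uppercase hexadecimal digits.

One's-complement addition (fold any carry out of bit 15 back into bit 0):
  0x5447 + 0x840C = 0x0D853
  0xD853 + 0x9252 = 0x16AA5 → wrap carry → 0x6AA6
  0x6AA6 + 0x112E = 0x07BD4
One's-complement sum = 0x7BD4.
Checksum = ~0x7BD4 & 0xFFFF = 0x842B.

842B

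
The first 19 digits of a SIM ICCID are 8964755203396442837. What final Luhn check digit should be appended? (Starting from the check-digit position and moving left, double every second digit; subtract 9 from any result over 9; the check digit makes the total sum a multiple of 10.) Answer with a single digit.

Partial digits right→left: 7 3 8 2 4 4 6 9 3 3 0 2 5 5 7 4 6 9 8
Double every second digit counting from the check-digit position (so the 1st, 3rd, 5th, ... of the partial from the right).
  doubled (with −9 where >9): 5 7 8 3 6 0 1 5 3 7 → sum 45
  kept as-is: 3 2 4 9 3 2 5 4 9 → sum 41
Total = 45 + 41 = 86.
Check digit = (10 − (86 mod 10)) mod 10 = 4.

4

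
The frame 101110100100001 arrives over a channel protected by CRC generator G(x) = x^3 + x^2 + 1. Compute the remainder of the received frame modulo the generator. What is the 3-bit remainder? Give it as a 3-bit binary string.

000

Modulo-2 division of 101110100100001 by 1101:
  pos 0: 1011 XOR 1101 = 0110
  pos 1: 1101 XOR 1101 = 0000
  pos 6: 1001 XOR 1101 = 0100
  pos 7: 1000 XOR 1101 = 0101
  pos 8: 1010 XOR 1101 = 0111
  pos 9: 1110 XOR 1101 = 0011
  pos 11: 1101 XOR 1101 = 0000
Remainder = 000 (zero — the frame passes the CRC check).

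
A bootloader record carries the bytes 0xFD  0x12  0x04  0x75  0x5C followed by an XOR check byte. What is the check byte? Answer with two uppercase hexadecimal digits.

XOR the bytes together:
  start with 0xFD
  0xFD ⊕ 0x12 = 0xEF
  0xEF ⊕ 0x04 = 0xEB
  0xEB ⊕ 0x75 = 0x9E
  0x9E ⊕ 0x5C = 0xC2

C2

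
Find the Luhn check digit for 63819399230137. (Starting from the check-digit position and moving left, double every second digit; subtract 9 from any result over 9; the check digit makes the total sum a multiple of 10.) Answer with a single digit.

Partial digits right→left: 7 3 1 0 3 2 9 9 3 9 1 8 3 6
Double every second digit counting from the check-digit position (so the 1st, 3rd, 5th, ... of the partial from the right).
  doubled (with −9 where >9): 5 2 6 9 6 2 6 → sum 36
  kept as-is: 3 0 2 9 9 8 6 → sum 37
Total = 36 + 37 = 73.
Check digit = (10 − (73 mod 10)) mod 10 = 7.

7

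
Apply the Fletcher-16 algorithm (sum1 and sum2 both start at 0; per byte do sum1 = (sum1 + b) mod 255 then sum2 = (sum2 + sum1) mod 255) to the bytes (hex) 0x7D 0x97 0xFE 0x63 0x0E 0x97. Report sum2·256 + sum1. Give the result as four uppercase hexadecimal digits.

C01D

Running sums (mod 255):
  after byte 0 (0x7D): sum1=125, sum2=125
  after byte 1 (0x97): sum1=21, sum2=146
  after byte 2 (0xFE): sum1=20, sum2=166
  after byte 3 (0x63): sum1=119, sum2=30
  after byte 4 (0x0E): sum1=133, sum2=163
  after byte 5 (0x97): sum1=29, sum2=192
Checksum = sum2·256 + sum1 = 192·256 + 29 = 49181 = 0xC01D.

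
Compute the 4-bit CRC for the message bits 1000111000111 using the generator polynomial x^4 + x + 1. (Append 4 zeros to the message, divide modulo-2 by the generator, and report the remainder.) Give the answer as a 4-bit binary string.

1101

Append 4 zeros: 10001110001110000. Divide by 10011 (XOR where the leading bit is 1):
  pos 0: 10001 XOR 10011 = 00010
  pos 3: 10110 XOR 10011 = 00101
  pos 5: 10100 XOR 10011 = 00111
  pos 7: 11111 XOR 10011 = 01100
  pos 8: 11001 XOR 10011 = 01010
  pos 9: 10100 XOR 10011 = 00111
  pos 11: 11100 XOR 10011 = 01111
  pos 12: 11110 XOR 10011 = 01101
Remainder (last 4 bits) = 1101. This is the CRC / FCS.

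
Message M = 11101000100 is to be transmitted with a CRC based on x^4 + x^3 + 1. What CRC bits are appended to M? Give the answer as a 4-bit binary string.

1100

Append 4 zeros: 111010001000000. Divide by 11001 (XOR where the leading bit is 1):
  pos 0: 11101 XOR 11001 = 00100
  pos 2: 10000 XOR 11001 = 01001
  pos 3: 10010 XOR 11001 = 01011
  pos 4: 10111 XOR 11001 = 01110
  pos 5: 11100 XOR 11001 = 00101
  pos 7: 10100 XOR 11001 = 01101
  pos 8: 11010 XOR 11001 = 00011
Remainder (last 4 bits) = 1100. This is the CRC / FCS.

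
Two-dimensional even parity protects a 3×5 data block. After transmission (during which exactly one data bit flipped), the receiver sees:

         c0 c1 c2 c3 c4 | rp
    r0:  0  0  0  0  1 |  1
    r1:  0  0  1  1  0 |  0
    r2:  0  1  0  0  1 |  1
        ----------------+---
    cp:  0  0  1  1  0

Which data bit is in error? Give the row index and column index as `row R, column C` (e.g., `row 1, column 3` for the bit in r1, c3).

Recompute each row's even parity and compare to rp:
  r0: data parity 1, sent rp 1 → ok
  r1: data parity 0, sent rp 0 → ok
  r2: data parity 0, sent rp 1 → mismatch
Recompute each column's even parity and compare to cp:
  c0: data parity 0, sent cp 0 → ok
  c1: data parity 1, sent cp 0 → mismatch
  c2: data parity 1, sent cp 1 → ok
  c3: data parity 1, sent cp 1 → ok
  c4: data parity 0, sent cp 0 → ok
Exactly one row (r2) and one column (c1) fail → the flipped bit is at their intersection.

row 2, column 1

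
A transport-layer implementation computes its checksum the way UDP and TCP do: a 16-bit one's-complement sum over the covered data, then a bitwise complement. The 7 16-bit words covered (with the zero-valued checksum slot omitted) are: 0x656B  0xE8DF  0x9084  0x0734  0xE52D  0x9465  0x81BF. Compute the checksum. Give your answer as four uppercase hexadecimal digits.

One's-complement addition (fold any carry out of bit 15 back into bit 0):
  0x656B + 0xE8DF = 0x14E4A → wrap carry → 0x4E4B
  0x4E4B + 0x9084 = 0x0DECF
  0xDECF + 0x0734 = 0x0E603
  0xE603 + 0xE52D = 0x1CB30 → wrap carry → 0xCB31
  0xCB31 + 0x9465 = 0x15F96 → wrap carry → 0x5F97
  0x5F97 + 0x81BF = 0x0E156
One's-complement sum = 0xE156.
Checksum = ~0xE156 & 0xFFFF = 0x1EA9.

1EA9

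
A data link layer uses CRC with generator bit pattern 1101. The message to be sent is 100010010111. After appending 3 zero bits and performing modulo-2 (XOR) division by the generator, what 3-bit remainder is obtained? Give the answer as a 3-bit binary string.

Append 3 zeros: 100010010111000. Divide by 1101 (XOR where the leading bit is 1):
  pos 0: 1000 XOR 1101 = 0101
  pos 1: 1011 XOR 1101 = 0110
  pos 2: 1100 XOR 1101 = 0001
  pos 5: 1010 XOR 1101 = 0111
  pos 6: 1111 XOR 1101 = 0010
  pos 8: 1011 XOR 1101 = 0110
  pos 9: 1100 XOR 1101 = 0001
Remainder (last 3 bits) = 100. This is the CRC / FCS.

100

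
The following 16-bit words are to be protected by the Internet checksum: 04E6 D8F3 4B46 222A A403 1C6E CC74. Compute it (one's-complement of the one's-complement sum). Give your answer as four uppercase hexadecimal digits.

One's-complement addition (fold any carry out of bit 15 back into bit 0):
  0x04E6 + 0xD8F3 = 0x0DDD9
  0xDDD9 + 0x4B46 = 0x1291F → wrap carry → 0x2920
  0x2920 + 0x222A = 0x04B4A
  0x4B4A + 0xA403 = 0x0EF4D
  0xEF4D + 0x1C6E = 0x10BBB → wrap carry → 0x0BBC
  0x0BBC + 0xCC74 = 0x0D830
One's-complement sum = 0xD830.
Checksum = ~0xD830 & 0xFFFF = 0x27CF.

27CF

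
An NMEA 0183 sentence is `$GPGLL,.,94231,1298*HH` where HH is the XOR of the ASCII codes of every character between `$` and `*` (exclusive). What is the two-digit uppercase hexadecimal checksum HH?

XOR the ASCII codes of the payload characters:
  'G' = 0x47 → acc = 0x47
  'P' = 0x50 → acc = 0x17
  'G' = 0x47 → acc = 0x50
  'L' = 0x4C → acc = 0x1C
  'L' = 0x4C → acc = 0x50
  ',' = 0x2C → acc = 0x7C
  '.' = 0x2E → acc = 0x52
  ',' = 0x2C → acc = 0x7E
  '9' = 0x39 → acc = 0x47
  '4' = 0x34 → acc = 0x73
  '2' = 0x32 → acc = 0x41
  '3' = 0x33 → acc = 0x72
  '1' = 0x31 → acc = 0x43
  ',' = 0x2C → acc = 0x6F
  '1' = 0x31 → acc = 0x5E
  '2' = 0x32 → acc = 0x6C
  '9' = 0x39 → acc = 0x55
  '8' = 0x38 → acc = 0x6D
Checksum = 0x6D.

6D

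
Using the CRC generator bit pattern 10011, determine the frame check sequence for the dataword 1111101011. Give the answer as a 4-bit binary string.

1111

Append 4 zeros: 11111010110000. Divide by 10011 (XOR where the leading bit is 1):
  pos 0: 11111 XOR 10011 = 01100
  pos 1: 11000 XOR 10011 = 01011
  pos 2: 10111 XOR 10011 = 00100
  pos 4: 10001 XOR 10011 = 00010
  pos 7: 10100 XOR 10011 = 00111
  pos 9: 11100 XOR 10011 = 01111
Remainder (last 4 bits) = 1111. This is the CRC / FCS.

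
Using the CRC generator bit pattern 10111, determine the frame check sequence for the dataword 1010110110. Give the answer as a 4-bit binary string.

1111

Append 4 zeros: 10101101100000. Divide by 10111 (XOR where the leading bit is 1):
  pos 0: 10101 XOR 10111 = 00010
  pos 3: 10101 XOR 10111 = 00010
  pos 6: 10100 XOR 10111 = 00011
  pos 9: 11000 XOR 10111 = 01111
Remainder (last 4 bits) = 1111. This is the CRC / FCS.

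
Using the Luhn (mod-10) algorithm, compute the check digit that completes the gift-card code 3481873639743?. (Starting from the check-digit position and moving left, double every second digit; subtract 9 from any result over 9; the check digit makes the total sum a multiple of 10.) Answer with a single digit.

6

Partial digits right→left: 3 4 7 9 3 6 3 7 8 1 8 4 3
Double every second digit counting from the check-digit position (so the 1st, 3rd, 5th, ... of the partial from the right).
  doubled (with −9 where >9): 6 5 6 6 7 7 6 → sum 43
  kept as-is: 4 9 6 7 1 4 → sum 31
Total = 43 + 31 = 74.
Check digit = (10 − (74 mod 10)) mod 10 = 6.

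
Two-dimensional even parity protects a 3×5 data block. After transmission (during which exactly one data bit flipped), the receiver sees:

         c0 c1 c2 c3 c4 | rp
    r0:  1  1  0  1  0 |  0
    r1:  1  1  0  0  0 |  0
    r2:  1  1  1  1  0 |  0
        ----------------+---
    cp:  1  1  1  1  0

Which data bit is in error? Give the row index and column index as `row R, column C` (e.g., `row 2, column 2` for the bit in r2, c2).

Recompute each row's even parity and compare to rp:
  r0: data parity 1, sent rp 0 → mismatch
  r1: data parity 0, sent rp 0 → ok
  r2: data parity 0, sent rp 0 → ok
Recompute each column's even parity and compare to cp:
  c0: data parity 1, sent cp 1 → ok
  c1: data parity 1, sent cp 1 → ok
  c2: data parity 1, sent cp 1 → ok
  c3: data parity 0, sent cp 1 → mismatch
  c4: data parity 0, sent cp 0 → ok
Exactly one row (r0) and one column (c3) fail → the flipped bit is at their intersection.

row 0, column 3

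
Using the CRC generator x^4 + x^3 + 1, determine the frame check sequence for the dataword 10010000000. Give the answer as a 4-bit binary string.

0001

Append 4 zeros: 100100000000000. Divide by 11001 (XOR where the leading bit is 1):
  pos 0: 10010 XOR 11001 = 01011
  pos 1: 10110 XOR 11001 = 01111
  pos 2: 11110 XOR 11001 = 00111
  pos 4: 11100 XOR 11001 = 00101
  pos 6: 10100 XOR 11001 = 01101
  pos 7: 11010 XOR 11001 = 00011
  pos 10: 11000 XOR 11001 = 00001
Remainder (last 4 bits) = 0001. This is the CRC / FCS.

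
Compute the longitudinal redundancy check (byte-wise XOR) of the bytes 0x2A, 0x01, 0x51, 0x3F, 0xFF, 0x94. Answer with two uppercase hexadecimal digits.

XOR the bytes together:
  start with 0x2A
  0x2A ⊕ 0x01 = 0x2B
  0x2B ⊕ 0x51 = 0x7A
  0x7A ⊕ 0x3F = 0x45
  0x45 ⊕ 0xFF = 0xBA
  0xBA ⊕ 0x94 = 0x2E

2E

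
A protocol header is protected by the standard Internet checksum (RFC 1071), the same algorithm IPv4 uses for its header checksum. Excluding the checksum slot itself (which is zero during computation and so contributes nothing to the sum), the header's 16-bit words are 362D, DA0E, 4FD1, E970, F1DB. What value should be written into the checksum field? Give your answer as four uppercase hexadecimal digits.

C4A5

One's-complement addition (fold any carry out of bit 15 back into bit 0):
  0x362D + 0xDA0E = 0x1103B → wrap carry → 0x103C
  0x103C + 0x4FD1 = 0x0600D
  0x600D + 0xE970 = 0x1497D → wrap carry → 0x497E
  0x497E + 0xF1DB = 0x13B59 → wrap carry → 0x3B5A
One's-complement sum = 0x3B5A.
Checksum = ~0x3B5A & 0xFFFF = 0xC4A5.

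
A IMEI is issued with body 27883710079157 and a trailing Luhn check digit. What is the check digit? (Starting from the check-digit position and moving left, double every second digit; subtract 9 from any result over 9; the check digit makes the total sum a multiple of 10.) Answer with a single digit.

3

Partial digits right→left: 7 5 1 9 7 0 0 1 7 3 8 8 7 2
Double every second digit counting from the check-digit position (so the 1st, 3rd, 5th, ... of the partial from the right).
  doubled (with −9 where >9): 5 2 5 0 5 7 5 → sum 29
  kept as-is: 5 9 0 1 3 8 2 → sum 28
Total = 29 + 28 = 57.
Check digit = (10 − (57 mod 10)) mod 10 = 3.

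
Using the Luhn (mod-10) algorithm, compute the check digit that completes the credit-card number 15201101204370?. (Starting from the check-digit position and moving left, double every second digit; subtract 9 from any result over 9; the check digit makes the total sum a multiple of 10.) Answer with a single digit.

2

Partial digits right→left: 0 7 3 4 0 2 1 0 1 1 0 2 5 1
Double every second digit counting from the check-digit position (so the 1st, 3rd, 5th, ... of the partial from the right).
  doubled (with −9 where >9): 0 6 0 2 2 0 1 → sum 11
  kept as-is: 7 4 2 0 1 2 1 → sum 17
Total = 11 + 17 = 28.
Check digit = (10 − (28 mod 10)) mod 10 = 2.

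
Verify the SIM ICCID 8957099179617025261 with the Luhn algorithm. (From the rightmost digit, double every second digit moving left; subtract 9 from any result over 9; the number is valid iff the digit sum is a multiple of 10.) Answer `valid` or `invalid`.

From the right, keep odd positions and double even positions (subtract 9 from any doubled value over 9):
  doubled (positions 2,4,...): 3 1 0 2 9 2 9 5 9 → sum 40
  kept (positions 1,3,...): 1 2 2 7 6 7 9 0 5 8 → sum 47
Total = 87.
87 mod 10 = 7, so the number is invalid.

invalid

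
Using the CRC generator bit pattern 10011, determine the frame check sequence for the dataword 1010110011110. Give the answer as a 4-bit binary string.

Append 4 zeros: 10101100111100000. Divide by 10011 (XOR where the leading bit is 1):
  pos 0: 10101 XOR 10011 = 00110
  pos 2: 11010 XOR 10011 = 01001
  pos 3: 10010 XOR 10011 = 00001
  pos 7: 11111 XOR 10011 = 01100
  pos 8: 11000 XOR 10011 = 01011
  pos 9: 10110 XOR 10011 = 00101
  pos 11: 10100 XOR 10011 = 00111
Remainder (last 4 bits) = 1110. This is the CRC / FCS.

1110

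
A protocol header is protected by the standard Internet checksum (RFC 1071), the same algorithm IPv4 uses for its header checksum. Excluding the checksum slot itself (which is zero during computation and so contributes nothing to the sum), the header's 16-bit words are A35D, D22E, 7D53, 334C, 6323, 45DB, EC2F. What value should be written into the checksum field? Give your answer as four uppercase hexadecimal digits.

One's-complement addition (fold any carry out of bit 15 back into bit 0):
  0xA35D + 0xD22E = 0x1758B → wrap carry → 0x758C
  0x758C + 0x7D53 = 0x0F2DF
  0xF2DF + 0x334C = 0x1262B → wrap carry → 0x262C
  0x262C + 0x6323 = 0x0894F
  0x894F + 0x45DB = 0x0CF2A
  0xCF2A + 0xEC2F = 0x1BB59 → wrap carry → 0xBB5A
One's-complement sum = 0xBB5A.
Checksum = ~0xBB5A & 0xFFFF = 0x44A5.

44A5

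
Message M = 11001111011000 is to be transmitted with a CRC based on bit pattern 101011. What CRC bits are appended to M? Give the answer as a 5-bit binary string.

Append 5 zeros: 1100111101100000000. Divide by 101011 (XOR where the leading bit is 1):
  pos 0: 110011 XOR 101011 = 011000
  pos 1: 110001 XOR 101011 = 011010
  pos 2: 110101 XOR 101011 = 011110
  pos 3: 111100 XOR 101011 = 010111
  pos 4: 101111 XOR 101011 = 000100
  pos 7: 100100 XOR 101011 = 001111
  pos 9: 111100 XOR 101011 = 010111
  pos 10: 101110 XOR 101011 = 000101
  pos 13: 101000 XOR 101011 = 000011
Remainder (last 5 bits) = 00011. This is the CRC / FCS.

00011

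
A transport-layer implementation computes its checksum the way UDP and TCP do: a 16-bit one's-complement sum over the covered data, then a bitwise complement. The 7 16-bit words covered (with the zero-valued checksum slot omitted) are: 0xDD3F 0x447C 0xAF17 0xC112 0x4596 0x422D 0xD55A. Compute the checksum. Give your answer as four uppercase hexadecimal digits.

One's-complement addition (fold any carry out of bit 15 back into bit 0):
  0xDD3F + 0x447C = 0x121BB → wrap carry → 0x21BC
  0x21BC + 0xAF17 = 0x0D0D3
  0xD0D3 + 0xC112 = 0x191E5 → wrap carry → 0x91E6
  0x91E6 + 0x4596 = 0x0D77C
  0xD77C + 0x422D = 0x119A9 → wrap carry → 0x19AA
  0x19AA + 0xD55A = 0x0EF04
One's-complement sum = 0xEF04.
Checksum = ~0xEF04 & 0xFFFF = 0x10FB.

10FB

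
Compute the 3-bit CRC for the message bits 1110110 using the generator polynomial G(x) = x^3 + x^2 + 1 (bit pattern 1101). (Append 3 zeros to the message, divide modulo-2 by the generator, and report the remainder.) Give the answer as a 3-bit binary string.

Append 3 zeros: 1110110000. Divide by 1101 (XOR where the leading bit is 1):
  pos 0: 1110 XOR 1101 = 0011
  pos 2: 1111 XOR 1101 = 0010
  pos 4: 1000 XOR 1101 = 0101
  pos 5: 1010 XOR 1101 = 0111
  pos 6: 1110 XOR 1101 = 0011
Remainder (last 3 bits) = 011. This is the CRC / FCS.

011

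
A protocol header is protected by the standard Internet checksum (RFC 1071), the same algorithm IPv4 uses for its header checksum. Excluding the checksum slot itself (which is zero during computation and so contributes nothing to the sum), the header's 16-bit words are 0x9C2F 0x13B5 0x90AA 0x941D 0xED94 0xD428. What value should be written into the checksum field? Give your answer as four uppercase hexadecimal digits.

One's-complement addition (fold any carry out of bit 15 back into bit 0):
  0x9C2F + 0x13B5 = 0x0AFE4
  0xAFE4 + 0x90AA = 0x1408E → wrap carry → 0x408F
  0x408F + 0x941D = 0x0D4AC
  0xD4AC + 0xED94 = 0x1C240 → wrap carry → 0xC241
  0xC241 + 0xD428 = 0x19669 → wrap carry → 0x966A
One's-complement sum = 0x966A.
Checksum = ~0x966A & 0xFFFF = 0x6995.

6995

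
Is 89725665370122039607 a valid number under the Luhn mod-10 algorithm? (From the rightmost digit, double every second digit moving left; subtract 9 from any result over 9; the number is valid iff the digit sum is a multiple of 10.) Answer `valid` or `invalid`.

invalid

From the right, keep odd positions and double even positions (subtract 9 from any doubled value over 9):
  doubled (positions 2,4,...): 0 9 0 4 0 6 3 1 5 7 → sum 35
  kept (positions 1,3,...): 7 6 3 2 1 7 5 6 2 9 → sum 48
Total = 83.
83 mod 10 = 3, so the number is invalid.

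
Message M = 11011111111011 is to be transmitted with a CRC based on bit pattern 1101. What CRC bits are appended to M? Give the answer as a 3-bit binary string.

Append 3 zeros: 11011111111011000. Divide by 1101 (XOR where the leading bit is 1):
  pos 0: 1101 XOR 1101 = 0000
  pos 4: 1111 XOR 1101 = 0010
  pos 6: 1011 XOR 1101 = 0110
  pos 7: 1101 XOR 1101 = 0000
  pos 12: 1100 XOR 1101 = 0001
Remainder (last 3 bits) = 010. This is the CRC / FCS.

010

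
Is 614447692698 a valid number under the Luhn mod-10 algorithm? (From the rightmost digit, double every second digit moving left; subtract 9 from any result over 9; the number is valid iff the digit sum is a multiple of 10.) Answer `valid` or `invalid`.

valid

From the right, keep odd positions and double even positions (subtract 9 from any doubled value over 9):
  doubled (positions 2,4,...): 9 4 3 8 8 3 → sum 35
  kept (positions 1,3,...): 8 6 9 7 4 1 → sum 35
Total = 70.
70 mod 10 = 0, so the number is valid.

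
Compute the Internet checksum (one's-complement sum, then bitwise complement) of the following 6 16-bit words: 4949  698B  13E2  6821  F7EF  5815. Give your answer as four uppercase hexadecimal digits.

8122

One's-complement addition (fold any carry out of bit 15 back into bit 0):
  0x4949 + 0x698B = 0x0B2D4
  0xB2D4 + 0x13E2 = 0x0C6B6
  0xC6B6 + 0x6821 = 0x12ED7 → wrap carry → 0x2ED8
  0x2ED8 + 0xF7EF = 0x126C7 → wrap carry → 0x26C8
  0x26C8 + 0x5815 = 0x07EDD
One's-complement sum = 0x7EDD.
Checksum = ~0x7EDD & 0xFFFF = 0x8122.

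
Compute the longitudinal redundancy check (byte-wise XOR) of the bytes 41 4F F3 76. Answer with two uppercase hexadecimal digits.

8B

XOR the bytes together:
  start with 0x41
  0x41 ⊕ 0x4F = 0x0E
  0x0E ⊕ 0xF3 = 0xFD
  0xFD ⊕ 0x76 = 0x8B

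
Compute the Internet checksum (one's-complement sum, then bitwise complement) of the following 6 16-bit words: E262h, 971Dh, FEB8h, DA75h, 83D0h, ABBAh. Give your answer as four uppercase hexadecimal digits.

7DC5

One's-complement addition (fold any carry out of bit 15 back into bit 0):
  0xE262 + 0x971D = 0x1797F → wrap carry → 0x7980
  0x7980 + 0xFEB8 = 0x17838 → wrap carry → 0x7839
  0x7839 + 0xDA75 = 0x152AE → wrap carry → 0x52AF
  0x52AF + 0x83D0 = 0x0D67F
  0xD67F + 0xABBA = 0x18239 → wrap carry → 0x823A
One's-complement sum = 0x823A.
Checksum = ~0x823A & 0xFFFF = 0x7DC5.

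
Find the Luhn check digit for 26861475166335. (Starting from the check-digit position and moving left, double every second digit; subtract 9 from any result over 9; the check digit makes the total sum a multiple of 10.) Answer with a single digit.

Partial digits right→left: 5 3 3 6 6 1 5 7 4 1 6 8 6 2
Double every second digit counting from the check-digit position (so the 1st, 3rd, 5th, ... of the partial from the right).
  doubled (with −9 where >9): 1 6 3 1 8 3 3 → sum 25
  kept as-is: 3 6 1 7 1 8 2 → sum 28
Total = 25 + 28 = 53.
Check digit = (10 − (53 mod 10)) mod 10 = 7.

7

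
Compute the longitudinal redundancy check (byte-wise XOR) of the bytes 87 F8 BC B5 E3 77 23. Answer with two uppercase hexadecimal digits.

C1

XOR the bytes together:
  start with 0x87
  0x87 ⊕ 0xF8 = 0x7F
  0x7F ⊕ 0xBC = 0xC3
  0xC3 ⊕ 0xB5 = 0x76
  0x76 ⊕ 0xE3 = 0x95
  0x95 ⊕ 0x77 = 0xE2
  0xE2 ⊕ 0x23 = 0xC1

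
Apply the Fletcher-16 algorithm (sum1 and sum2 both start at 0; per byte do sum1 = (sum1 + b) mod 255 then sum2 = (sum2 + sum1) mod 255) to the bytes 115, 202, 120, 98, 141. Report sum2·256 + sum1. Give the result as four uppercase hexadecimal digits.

Running sums (mod 255):
  after byte 0 (115): sum1=115, sum2=115
  after byte 1 (202): sum1=62, sum2=177
  after byte 2 (120): sum1=182, sum2=104
  after byte 3 (98): sum1=25, sum2=129
  after byte 4 (141): sum1=166, sum2=40
Checksum = sum2·256 + sum1 = 40·256 + 166 = 10406 = 0x28A6.

28A6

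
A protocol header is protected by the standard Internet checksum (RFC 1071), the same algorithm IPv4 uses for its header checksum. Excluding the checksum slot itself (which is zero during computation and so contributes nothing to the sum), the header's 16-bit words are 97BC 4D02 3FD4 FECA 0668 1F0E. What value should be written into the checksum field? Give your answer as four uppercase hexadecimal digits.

One's-complement addition (fold any carry out of bit 15 back into bit 0):
  0x97BC + 0x4D02 = 0x0E4BE
  0xE4BE + 0x3FD4 = 0x12492 → wrap carry → 0x2493
  0x2493 + 0xFECA = 0x1235D → wrap carry → 0x235E
  0x235E + 0x0668 = 0x029C6
  0x29C6 + 0x1F0E = 0x048D4
One's-complement sum = 0x48D4.
Checksum = ~0x48D4 & 0xFFFF = 0xB72B.

B72B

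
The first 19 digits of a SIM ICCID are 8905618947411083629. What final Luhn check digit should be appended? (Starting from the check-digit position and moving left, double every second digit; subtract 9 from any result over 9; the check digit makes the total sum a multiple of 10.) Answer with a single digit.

9

Partial digits right→left: 9 2 6 3 8 0 1 1 4 7 4 9 8 1 6 5 0 9 8
Double every second digit counting from the check-digit position (so the 1st, 3rd, 5th, ... of the partial from the right).
  doubled (with −9 where >9): 9 3 7 2 8 8 7 3 0 7 → sum 54
  kept as-is: 2 3 0 1 7 9 1 5 9 → sum 37
Total = 54 + 37 = 91.
Check digit = (10 − (91 mod 10)) mod 10 = 9.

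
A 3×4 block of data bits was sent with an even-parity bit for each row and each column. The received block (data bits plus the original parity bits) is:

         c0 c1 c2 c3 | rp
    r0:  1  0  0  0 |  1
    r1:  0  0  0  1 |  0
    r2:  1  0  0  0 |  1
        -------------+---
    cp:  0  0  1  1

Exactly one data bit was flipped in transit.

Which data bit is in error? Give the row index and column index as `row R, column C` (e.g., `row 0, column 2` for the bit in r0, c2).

row 1, column 2

Recompute each row's even parity and compare to rp:
  r0: data parity 1, sent rp 1 → ok
  r1: data parity 1, sent rp 0 → mismatch
  r2: data parity 1, sent rp 1 → ok
Recompute each column's even parity and compare to cp:
  c0: data parity 0, sent cp 0 → ok
  c1: data parity 0, sent cp 0 → ok
  c2: data parity 0, sent cp 1 → mismatch
  c3: data parity 1, sent cp 1 → ok
Exactly one row (r1) and one column (c2) fail → the flipped bit is at their intersection.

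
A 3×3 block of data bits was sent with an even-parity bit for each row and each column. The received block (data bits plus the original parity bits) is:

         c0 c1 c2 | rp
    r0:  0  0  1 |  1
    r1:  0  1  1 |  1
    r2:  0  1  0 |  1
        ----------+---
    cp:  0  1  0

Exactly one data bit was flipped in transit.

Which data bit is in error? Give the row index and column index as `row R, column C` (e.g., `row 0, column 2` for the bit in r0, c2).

Recompute each row's even parity and compare to rp:
  r0: data parity 1, sent rp 1 → ok
  r1: data parity 0, sent rp 1 → mismatch
  r2: data parity 1, sent rp 1 → ok
Recompute each column's even parity and compare to cp:
  c0: data parity 0, sent cp 0 → ok
  c1: data parity 0, sent cp 1 → mismatch
  c2: data parity 0, sent cp 0 → ok
Exactly one row (r1) and one column (c1) fail → the flipped bit is at their intersection.

row 1, column 1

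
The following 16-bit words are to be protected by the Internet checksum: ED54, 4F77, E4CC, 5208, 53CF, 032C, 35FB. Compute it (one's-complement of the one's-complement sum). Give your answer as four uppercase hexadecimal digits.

One's-complement addition (fold any carry out of bit 15 back into bit 0):
  0xED54 + 0x4F77 = 0x13CCB → wrap carry → 0x3CCC
  0x3CCC + 0xE4CC = 0x12198 → wrap carry → 0x2199
  0x2199 + 0x5208 = 0x073A1
  0x73A1 + 0x53CF = 0x0C770
  0xC770 + 0x032C = 0x0CA9C
  0xCA9C + 0x35FB = 0x10097 → wrap carry → 0x0098
One's-complement sum = 0x0098.
Checksum = ~0x0098 & 0xFFFF = 0xFF67.

FF67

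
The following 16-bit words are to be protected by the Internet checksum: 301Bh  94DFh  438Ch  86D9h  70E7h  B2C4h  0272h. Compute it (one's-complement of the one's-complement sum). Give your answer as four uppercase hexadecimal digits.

One's-complement addition (fold any carry out of bit 15 back into bit 0):
  0x301B + 0x94DF = 0x0C4FA
  0xC4FA + 0x438C = 0x10886 → wrap carry → 0x0887
  0x0887 + 0x86D9 = 0x08F60
  0x8F60 + 0x70E7 = 0x10047 → wrap carry → 0x0048
  0x0048 + 0xB2C4 = 0x0B30C
  0xB30C + 0x0272 = 0x0B57E
One's-complement sum = 0xB57E.
Checksum = ~0xB57E & 0xFFFF = 0x4A81.

4A81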